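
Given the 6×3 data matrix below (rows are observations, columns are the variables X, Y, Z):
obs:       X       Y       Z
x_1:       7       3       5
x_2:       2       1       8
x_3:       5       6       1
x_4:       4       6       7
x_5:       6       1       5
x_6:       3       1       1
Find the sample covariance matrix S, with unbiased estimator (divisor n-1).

Step 1 — column means:
  mean(X) = (7 + 2 + 5 + 4 + 6 + 3) / 6 = 27/6 = 4.5
  mean(Y) = (3 + 1 + 6 + 6 + 1 + 1) / 6 = 18/6 = 3
  mean(Z) = (5 + 8 + 1 + 7 + 5 + 1) / 6 = 27/6 = 4.5

Step 2 — sample covariance S[i,j] = (1/(n-1)) · Σ_k (x_{k,i} - mean_i) · (x_{k,j} - mean_j), with n-1 = 5.
  S[X,X] = ((2.5)·(2.5) + (-2.5)·(-2.5) + (0.5)·(0.5) + (-0.5)·(-0.5) + (1.5)·(1.5) + (-1.5)·(-1.5)) / 5 = 17.5/5 = 3.5
  S[X,Y] = ((2.5)·(0) + (-2.5)·(-2) + (0.5)·(3) + (-0.5)·(3) + (1.5)·(-2) + (-1.5)·(-2)) / 5 = 5/5 = 1
  S[X,Z] = ((2.5)·(0.5) + (-2.5)·(3.5) + (0.5)·(-3.5) + (-0.5)·(2.5) + (1.5)·(0.5) + (-1.5)·(-3.5)) / 5 = -4.5/5 = -0.9
  S[Y,Y] = ((0)·(0) + (-2)·(-2) + (3)·(3) + (3)·(3) + (-2)·(-2) + (-2)·(-2)) / 5 = 30/5 = 6
  S[Y,Z] = ((0)·(0.5) + (-2)·(3.5) + (3)·(-3.5) + (3)·(2.5) + (-2)·(0.5) + (-2)·(-3.5)) / 5 = -4/5 = -0.8
  S[Z,Z] = ((0.5)·(0.5) + (3.5)·(3.5) + (-3.5)·(-3.5) + (2.5)·(2.5) + (0.5)·(0.5) + (-3.5)·(-3.5)) / 5 = 43.5/5 = 8.7

S is symmetric (S[j,i] = S[i,j]). Assembling:

S = [[3.5, 1, -0.9],
 [1, 6, -0.8],
 [-0.9, -0.8, 8.7]]


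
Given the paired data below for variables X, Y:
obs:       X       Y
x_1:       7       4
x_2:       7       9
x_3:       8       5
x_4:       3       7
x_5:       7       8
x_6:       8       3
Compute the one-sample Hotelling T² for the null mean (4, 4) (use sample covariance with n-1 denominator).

Step 1 — sample mean vector:
  mean(X) = (7 + 7 + 8 + 3 + 7 + 8) / 6 = 40/6 = 6.6667
  mean(Y) = (4 + 9 + 5 + 7 + 8 + 3) / 6 = 36/6 = 6
  x̄ = (6.6667, 6),  deviation x̄ - mu_0 = (6.6667, 6) - (4, 4) = (2.6667, 2).

Step 2 — sample covariance matrix, S[i,j] = (1/(n-1)) · Σ_k (x_{k,i} - mean_i) · (x_{k,j} - mean_j), divisor n-1 = 5:
  S[X,X] = ((0.3333)·(0.3333) + (0.3333)·(0.3333) + (1.3333)·(1.3333) + (-3.6667)·(-3.6667) + (0.3333)·(0.3333) + (1.3333)·(1.3333)) / 5 = 17.3333/5 = 3.4667
  S[X,Y] = ((0.3333)·(-2) + (0.3333)·(3) + (1.3333)·(-1) + (-3.6667)·(1) + (0.3333)·(2) + (1.3333)·(-3)) / 5 = -8/5 = -1.6
  S[Y,Y] = ((-2)·(-2) + (3)·(3) + (-1)·(-1) + (1)·(1) + (2)·(2) + (-3)·(-3)) / 5 = 28/5 = 5.6
  S = [[3.4667, -1.6],
 [-1.6, 5.6]].

Step 3 — invert S. det(S) = 3.4667·5.6 - (-1.6)² = 16.8533.
  S^{-1} = (1/det) · [[d, -b], [-b, a]] = [[0.3323, 0.0949],
 [0.0949, 0.2057]].

Step 4 — quadratic form (x̄ - mu_0)^T · S^{-1} · (x̄ - mu_0):
  S^{-1} · (x̄ - mu_0) = (1.0759, 0.6646),
  (x̄ - mu_0)^T · [...] = (2.6667)·(1.0759) + (2)·(0.6646) = 4.1983.

Step 5 — scale by n: T² = 6 · 4.1983 = 25.1899.

T² ≈ 25.1899


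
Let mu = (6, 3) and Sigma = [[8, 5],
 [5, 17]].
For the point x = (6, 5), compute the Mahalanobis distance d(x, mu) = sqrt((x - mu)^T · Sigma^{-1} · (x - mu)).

Step 1 — centre the observation: (x - mu) = (0, 2).

Step 2 — invert Sigma. det(Sigma) = 8·17 - (5)² = 111.
  Sigma^{-1} = (1/det) · [[d, -b], [-b, a]] = [[0.1532, -0.045],
 [-0.045, 0.0721]].

Step 3 — form the quadratic (x - mu)^T · Sigma^{-1} · (x - mu):
  Sigma^{-1} · (x - mu) = (-0.0901, 0.1441).
  (x - mu)^T · [Sigma^{-1} · (x - mu)] = (0)·(-0.0901) + (2)·(0.1441) = 0.2883.

Step 4 — take square root: d = √(0.2883) ≈ 0.5369.

d(x, mu) = √(0.2883) ≈ 0.5369


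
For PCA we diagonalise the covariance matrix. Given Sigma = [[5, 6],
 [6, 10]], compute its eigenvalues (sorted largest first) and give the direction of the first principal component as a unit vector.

Step 1 — characteristic polynomial of 2×2 Sigma:
  det(Sigma - λI) = λ² - trace · λ + det = 0.
  trace = 5 + 10 = 15, det = 5·10 - (6)² = 14.
Step 2 — discriminant:
  Δ = trace² - 4·det = 225 - 56 = 169.
Step 3 — eigenvalues:
  λ = (trace ± √Δ)/2 = (15 ± 13)/2,
  λ_1 = 14,  λ_2 = 1.

Step 4 — unit eigenvector for λ_1: solve (Sigma - λ_1 I)v = 0. First row:
  (5 - 14)·v_x + (6)·v_y = 0, i.e. (-9)·v_x + (6)·v_y = 0,
  so v ∝ (b, λ_1 - a) = (6, 9) = u.
  ||u|| = √((6)² + (9)²) = √(117) ≈ 10.8167,
  v_1 = u/||u|| ≈ (0.5547, 0.8321) (||v_1|| = 1).

λ_1 = 14,  λ_2 = 1;  v_1 ≈ (0.5547, 0.8321)


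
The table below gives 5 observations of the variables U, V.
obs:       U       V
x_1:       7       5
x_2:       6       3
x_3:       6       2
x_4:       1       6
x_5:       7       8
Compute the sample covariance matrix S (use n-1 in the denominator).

Step 1 — column means:
  mean(U) = (7 + 6 + 6 + 1 + 7) / 5 = 27/5 = 5.4
  mean(V) = (5 + 3 + 2 + 6 + 8) / 5 = 24/5 = 4.8

Step 2 — sample covariance S[i,j] = (1/(n-1)) · Σ_k (x_{k,i} - mean_i) · (x_{k,j} - mean_j), with n-1 = 4.
  S[U,U] = ((1.6)·(1.6) + (0.6)·(0.6) + (0.6)·(0.6) + (-4.4)·(-4.4) + (1.6)·(1.6)) / 4 = 25.2/4 = 6.3
  S[U,V] = ((1.6)·(0.2) + (0.6)·(-1.8) + (0.6)·(-2.8) + (-4.4)·(1.2) + (1.6)·(3.2)) / 4 = -2.6/4 = -0.65
  S[V,V] = ((0.2)·(0.2) + (-1.8)·(-1.8) + (-2.8)·(-2.8) + (1.2)·(1.2) + (3.2)·(3.2)) / 4 = 22.8/4 = 5.7

S is symmetric (S[j,i] = S[i,j]). Assembling:

S = [[6.3, -0.65],
 [-0.65, 5.7]]


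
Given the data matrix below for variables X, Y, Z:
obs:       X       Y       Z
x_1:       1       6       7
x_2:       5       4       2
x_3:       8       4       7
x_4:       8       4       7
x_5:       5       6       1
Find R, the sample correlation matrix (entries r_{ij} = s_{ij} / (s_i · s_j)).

Step 1 — column means:
  mean(X) = (1 + 5 + 8 + 8 + 5) / 5 = 27/5 = 5.4
  mean(Y) = (6 + 4 + 4 + 4 + 6) / 5 = 24/5 = 4.8
  mean(Z) = (7 + 2 + 7 + 7 + 1) / 5 = 24/5 = 4.8

Step 2 — sample variances and covariances s[i,j] = (1/(n-1)) · Σ_k (x_{k,i} - mean_i) · (x_{k,j} - mean_j), with n-1 = 4:
  s[X,X] = ((-4.4)·(-4.4) + (-0.4)·(-0.4) + (2.6)·(2.6) + (2.6)·(2.6) + (-0.4)·(-0.4)) / 4 = 33.2/4 = 8.3
  s[X,Y] = ((-4.4)·(1.2) + (-0.4)·(-0.8) + (2.6)·(-0.8) + (2.6)·(-0.8) + (-0.4)·(1.2)) / 4 = -9.6/4 = -2.4
  s[X,Z] = ((-4.4)·(2.2) + (-0.4)·(-2.8) + (2.6)·(2.2) + (2.6)·(2.2) + (-0.4)·(-3.8)) / 4 = 4.4/4 = 1.1
  s[Y,Y] = ((1.2)·(1.2) + (-0.8)·(-0.8) + (-0.8)·(-0.8) + (-0.8)·(-0.8) + (1.2)·(1.2)) / 4 = 4.8/4 = 1.2
  s[Y,Z] = ((1.2)·(2.2) + (-0.8)·(-2.8) + (-0.8)·(2.2) + (-0.8)·(2.2) + (1.2)·(-3.8)) / 4 = -3.2/4 = -0.8
  s[Z,Z] = ((2.2)·(2.2) + (-2.8)·(-2.8) + (2.2)·(2.2) + (2.2)·(2.2) + (-3.8)·(-3.8)) / 4 = 36.8/4 = 9.2
  Sample standard deviations s_i = √(s[i,i]):
  s(X) = √(8.3) = 2.881
  s(Y) = √(1.2) = 1.0954
  s(Z) = √(9.2) = 3.0332

Step 3 — r_{ij} = s_{ij} / (s_i · s_j):
  r[X,X] = 1 (diagonal).
  r[X,Y] = -2.4 / (2.881 · 1.0954) = -2.4 / 3.1559 = -0.7605
  r[X,Z] = 1.1 / (2.881 · 3.0332) = 1.1 / 8.7384 = 0.1259
  r[Y,Y] = 1 (diagonal).
  r[Y,Z] = -0.8 / (1.0954 · 3.0332) = -0.8 / 3.3226 = -0.2408
  r[Z,Z] = 1 (diagonal).

R is symmetric with unit diagonal. Assembling:

R = [[1, -0.7605, 0.1259],
 [-0.7605, 1, -0.2408],
 [0.1259, -0.2408, 1]]


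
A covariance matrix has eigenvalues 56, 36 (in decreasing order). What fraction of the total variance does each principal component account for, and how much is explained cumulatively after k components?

Step 1 — total variance = trace(Sigma) = Σ λ_i = 56 + 36 = 92.

Step 2 — fraction explained by component i = λ_i / Σ λ:
  PC1: 56/92 = 0.6087
  PC2: 36/92 = 0.3913

Step 3 — cumulative fraction after k components = (λ_1 + ... + λ_k) / Σ λ:
  k = 1: 56/92 = 0.6087
  k = 2: (56 + 36)/92 = 92/92 = 1

Summary (fraction, with percent):

explained: PC1 0.6087 (60.87%), PC2 0.3913 (39.13%);  cumulative: 0.6087, 1


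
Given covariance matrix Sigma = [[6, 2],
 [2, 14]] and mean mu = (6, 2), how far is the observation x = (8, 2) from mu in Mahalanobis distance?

Step 1 — centre the observation: (x - mu) = (2, 0).

Step 2 — invert Sigma. det(Sigma) = 6·14 - (2)² = 80.
  Sigma^{-1} = (1/det) · [[d, -b], [-b, a]] = [[0.175, -0.025],
 [-0.025, 0.075]].

Step 3 — form the quadratic (x - mu)^T · Sigma^{-1} · (x - mu):
  Sigma^{-1} · (x - mu) = (0.35, -0.05).
  (x - mu)^T · [Sigma^{-1} · (x - mu)] = (2)·(0.35) + (0)·(-0.05) = 0.7.

Step 4 — take square root: d = √(0.7) ≈ 0.8367.

d(x, mu) = √(0.7) ≈ 0.8367


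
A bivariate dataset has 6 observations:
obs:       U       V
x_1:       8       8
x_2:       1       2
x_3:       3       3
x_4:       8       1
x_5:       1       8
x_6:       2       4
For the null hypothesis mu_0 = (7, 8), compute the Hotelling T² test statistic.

Step 1 — sample mean vector:
  mean(U) = (8 + 1 + 3 + 8 + 1 + 2) / 6 = 23/6 = 3.8333
  mean(V) = (8 + 2 + 3 + 1 + 8 + 4) / 6 = 26/6 = 4.3333
  x̄ = (3.8333, 4.3333),  deviation x̄ - mu_0 = (3.8333, 4.3333) - (7, 8) = (-3.1667, -3.6667).

Step 2 — sample covariance matrix, S[i,j] = (1/(n-1)) · Σ_k (x_{k,i} - mean_i) · (x_{k,j} - mean_j), divisor n-1 = 5:
  S[U,U] = ((4.1667)·(4.1667) + (-2.8333)·(-2.8333) + (-0.8333)·(-0.8333) + (4.1667)·(4.1667) + (-2.8333)·(-2.8333) + (-1.8333)·(-1.8333)) / 5 = 54.8333/5 = 10.9667
  S[U,V] = ((4.1667)·(3.6667) + (-2.8333)·(-2.3333) + (-0.8333)·(-1.3333) + (4.1667)·(-3.3333) + (-2.8333)·(3.6667) + (-1.8333)·(-0.3333)) / 5 = -0.6667/5 = -0.1333
  S[V,V] = ((3.6667)·(3.6667) + (-2.3333)·(-2.3333) + (-1.3333)·(-1.3333) + (-3.3333)·(-3.3333) + (3.6667)·(3.6667) + (-0.3333)·(-0.3333)) / 5 = 45.3333/5 = 9.0667
  S = [[10.9667, -0.1333],
 [-0.1333, 9.0667]].

Step 3 — invert S. det(S) = 10.9667·9.0667 - (-0.1333)² = 99.4133.
  S^{-1} = (1/det) · [[d, -b], [-b, a]] = [[0.0912, 0.0013],
 [0.0013, 0.1103]].

Step 4 — quadratic form (x̄ - mu_0)^T · S^{-1} · (x̄ - mu_0):
  S^{-1} · (x̄ - mu_0) = (-0.2937, -0.4087),
  (x̄ - mu_0)^T · [...] = (-3.1667)·(-0.2937) + (-3.6667)·(-0.4087) = 2.4288.

Step 5 — scale by n: T² = 6 · 2.4288 = 14.5728.

T² ≈ 14.5728


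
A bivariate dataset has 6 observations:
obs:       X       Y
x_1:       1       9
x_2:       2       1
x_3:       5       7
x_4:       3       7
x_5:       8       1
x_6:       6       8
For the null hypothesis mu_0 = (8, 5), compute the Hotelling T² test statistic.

Step 1 — sample mean vector:
  mean(X) = (1 + 2 + 5 + 3 + 8 + 6) / 6 = 25/6 = 4.1667
  mean(Y) = (9 + 1 + 7 + 7 + 1 + 8) / 6 = 33/6 = 5.5
  x̄ = (4.1667, 5.5),  deviation x̄ - mu_0 = (4.1667, 5.5) - (8, 5) = (-3.8333, 0.5).

Step 2 — sample covariance matrix, S[i,j] = (1/(n-1)) · Σ_k (x_{k,i} - mean_i) · (x_{k,j} - mean_j), divisor n-1 = 5:
  S[X,X] = ((-3.1667)·(-3.1667) + (-2.1667)·(-2.1667) + (0.8333)·(0.8333) + (-1.1667)·(-1.1667) + (3.8333)·(3.8333) + (1.8333)·(1.8333)) / 5 = 34.8333/5 = 6.9667
  S[X,Y] = ((-3.1667)·(3.5) + (-2.1667)·(-4.5) + (0.8333)·(1.5) + (-1.1667)·(1.5) + (3.8333)·(-4.5) + (1.8333)·(2.5)) / 5 = -14.5/5 = -2.9
  S[Y,Y] = ((3.5)·(3.5) + (-4.5)·(-4.5) + (1.5)·(1.5) + (1.5)·(1.5) + (-4.5)·(-4.5) + (2.5)·(2.5)) / 5 = 63.5/5 = 12.7
  S = [[6.9667, -2.9],
 [-2.9, 12.7]].

Step 3 — invert S. det(S) = 6.9667·12.7 - (-2.9)² = 80.0667.
  S^{-1} = (1/det) · [[d, -b], [-b, a]] = [[0.1586, 0.0362],
 [0.0362, 0.087]].

Step 4 — quadratic form (x̄ - mu_0)^T · S^{-1} · (x̄ - mu_0):
  S^{-1} · (x̄ - mu_0) = (-0.5899, -0.0953),
  (x̄ - mu_0)^T · [...] = (-3.8333)·(-0.5899) + (0.5)·(-0.0953) = 2.2137.

Step 5 — scale by n: T² = 6 · 2.2137 = 13.2823.

T² ≈ 13.2823


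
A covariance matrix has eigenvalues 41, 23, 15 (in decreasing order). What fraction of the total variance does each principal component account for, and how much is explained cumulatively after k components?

Step 1 — total variance = trace(Sigma) = Σ λ_i = 41 + 23 + 15 = 79.

Step 2 — fraction explained by component i = λ_i / Σ λ:
  PC1: 41/79 = 0.519
  PC2: 23/79 = 0.2911
  PC3: 15/79 = 0.1899

Step 3 — cumulative fraction after k components = (λ_1 + ... + λ_k) / Σ λ:
  k = 1: 41/79 = 0.519
  k = 2: (41 + 23)/79 = 64/79 = 0.8101
  k = 3: (41 + 23 + 15)/79 = 79/79 = 1

Summary (fraction, with percent):

explained: PC1 0.519 (51.9%), PC2 0.2911 (29.11%), PC3 0.1899 (18.99%);  cumulative: 0.519, 0.8101, 1


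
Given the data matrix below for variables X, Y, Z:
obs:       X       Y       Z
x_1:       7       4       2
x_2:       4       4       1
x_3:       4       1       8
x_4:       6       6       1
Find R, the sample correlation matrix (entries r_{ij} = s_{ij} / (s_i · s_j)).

Step 1 — column means:
  mean(X) = (7 + 4 + 4 + 6) / 4 = 21/4 = 5.25
  mean(Y) = (4 + 4 + 1 + 6) / 4 = 15/4 = 3.75
  mean(Z) = (2 + 1 + 8 + 1) / 4 = 12/4 = 3

Step 2 — sample variances and covariances s[i,j] = (1/(n-1)) · Σ_k (x_{k,i} - mean_i) · (x_{k,j} - mean_j), with n-1 = 3:
  s[X,X] = ((1.75)·(1.75) + (-1.25)·(-1.25) + (-1.25)·(-1.25) + (0.75)·(0.75)) / 3 = 6.75/3 = 2.25
  s[X,Y] = ((1.75)·(0.25) + (-1.25)·(0.25) + (-1.25)·(-2.75) + (0.75)·(2.25)) / 3 = 5.25/3 = 1.75
  s[X,Z] = ((1.75)·(-1) + (-1.25)·(-2) + (-1.25)·(5) + (0.75)·(-2)) / 3 = -7/3 = -2.3333
  s[Y,Y] = ((0.25)·(0.25) + (0.25)·(0.25) + (-2.75)·(-2.75) + (2.25)·(2.25)) / 3 = 12.75/3 = 4.25
  s[Y,Z] = ((0.25)·(-1) + (0.25)·(-2) + (-2.75)·(5) + (2.25)·(-2)) / 3 = -19/3 = -6.3333
  s[Z,Z] = ((-1)·(-1) + (-2)·(-2) + (5)·(5) + (-2)·(-2)) / 3 = 34/3 = 11.3333
  Sample standard deviations s_i = √(s[i,i]):
  s(X) = √(2.25) = 1.5
  s(Y) = √(4.25) = 2.0616
  s(Z) = √(11.3333) = 3.3665

Step 3 — r_{ij} = s_{ij} / (s_i · s_j):
  r[X,X] = 1 (diagonal).
  r[X,Y] = 1.75 / (1.5 · 2.0616) = 1.75 / 3.0923 = 0.5659
  r[X,Z] = -2.3333 / (1.5 · 3.3665) = -2.3333 / 5.0498 = -0.4621
  r[Y,Y] = 1 (diagonal).
  r[Y,Z] = -6.3333 / (2.0616 · 3.3665) = -6.3333 / 6.9402 = -0.9126
  r[Z,Z] = 1 (diagonal).

R is symmetric with unit diagonal. Assembling:

R = [[1, 0.5659, -0.4621],
 [0.5659, 1, -0.9126],
 [-0.4621, -0.9126, 1]]


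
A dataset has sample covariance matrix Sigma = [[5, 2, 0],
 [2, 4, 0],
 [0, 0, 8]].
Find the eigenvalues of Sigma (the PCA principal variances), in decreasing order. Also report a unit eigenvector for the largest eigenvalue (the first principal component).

Step 1 — characteristic polynomial p(λ) = det(λI - Sigma) = λ³ - tr·λ² + c_1·λ - det, where tr = trace, c_1 = sum of the principal 2×2 minors, det = det(Sigma):
  tr = 5 + 4 + 8 = 17,
  c_1 = (5·4 - (2)²) + (5·8 - (0)²) + (4·8 - (0)²) = 16 + 40 + 32 = 88,
  det = 5·(4·8 - (0)²) - (2)·((2)·8 - (0)·(0)) + (0)·((2)·(0) - 4·(0)) = 5·(32) - (2)·(16) + (0)·(0) = 128.
  So p(λ) = λ³ - 17λ² + 88λ - 128.
Step 2 — look for an integer root (rational root theorem: any rational root is an integer divisor of 128). Testing λ = 8:
  p(8) = 512 - 1088 + 704 - 128 = 0  ✓
  Dividing out (λ - 8): p(λ) = (λ - 8)(λ² - 9λ + 16).
Step 3 — remaining eigenvalues from the quadratic λ² - 9λ + 16 = 0:
  Δ = 9² - 4·16 = 81 - 64 = 17,  λ = (9 ± √17)/2 = (9 ± 4.1231)/2 ≈ 6.5616 or 2.4384.
  Sorted: λ_1 = 8,  λ_2 = 6.5616,  λ_3 = 2.4384  (check: sum = 17 = tr ✓).

Step 4 — unit eigenvector for λ_1 = 8: v spans the null space of (Sigma - λ_1 I), whose rows are
  r_1 = (-3, 2, 0),  r_2 = (2, -4, 0),  r_3 = (0, 0, 0).
  v is orthogonal to every row, so take v ∝ r_1 × r_2 = ((2)·(0) - (0)·(-4), (0)·(2) - (-3)·(0), (-3)·(-4) - (2)·(2)) = (0, 0, 8).
  Rescale (divide by 8): u = (0, 0, 1).
  ||u|| = √((0)² + (0)² + (1)²) = √(1) = 1,  v_1 = u/||u|| ≈ (0, 0, 1) (||v_1|| = 1).

λ_1 = 8,  λ_2 = 6.5616,  λ_3 = 2.4384;  v_1 ≈ (0, 0, 1)


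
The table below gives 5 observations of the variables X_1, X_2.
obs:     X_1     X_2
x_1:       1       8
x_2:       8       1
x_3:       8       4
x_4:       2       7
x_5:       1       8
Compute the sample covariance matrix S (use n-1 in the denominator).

Step 1 — column means:
  mean(X_1) = (1 + 8 + 8 + 2 + 1) / 5 = 20/5 = 4
  mean(X_2) = (8 + 1 + 4 + 7 + 8) / 5 = 28/5 = 5.6

Step 2 — sample covariance S[i,j] = (1/(n-1)) · Σ_k (x_{k,i} - mean_i) · (x_{k,j} - mean_j), with n-1 = 4.
  S[X_1,X_1] = ((-3)·(-3) + (4)·(4) + (4)·(4) + (-2)·(-2) + (-3)·(-3)) / 4 = 54/4 = 13.5
  S[X_1,X_2] = ((-3)·(2.4) + (4)·(-4.6) + (4)·(-1.6) + (-2)·(1.4) + (-3)·(2.4)) / 4 = -42/4 = -10.5
  S[X_2,X_2] = ((2.4)·(2.4) + (-4.6)·(-4.6) + (-1.6)·(-1.6) + (1.4)·(1.4) + (2.4)·(2.4)) / 4 = 37.2/4 = 9.3

S is symmetric (S[j,i] = S[i,j]). Assembling:

S = [[13.5, -10.5],
 [-10.5, 9.3]]


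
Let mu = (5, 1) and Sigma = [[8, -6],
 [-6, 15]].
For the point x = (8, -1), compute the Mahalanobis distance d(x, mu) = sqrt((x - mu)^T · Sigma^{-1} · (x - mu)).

Step 1 — centre the observation: (x - mu) = (3, -2).

Step 2 — invert Sigma. det(Sigma) = 8·15 - (-6)² = 84.
  Sigma^{-1} = (1/det) · [[d, -b], [-b, a]] = [[0.1786, 0.0714],
 [0.0714, 0.0952]].

Step 3 — form the quadratic (x - mu)^T · Sigma^{-1} · (x - mu):
  Sigma^{-1} · (x - mu) = (0.3929, 0.0238).
  (x - mu)^T · [Sigma^{-1} · (x - mu)] = (3)·(0.3929) + (-2)·(0.0238) = 1.131.

Step 4 — take square root: d = √(1.131) ≈ 1.0635.

d(x, mu) = √(1.131) ≈ 1.0635


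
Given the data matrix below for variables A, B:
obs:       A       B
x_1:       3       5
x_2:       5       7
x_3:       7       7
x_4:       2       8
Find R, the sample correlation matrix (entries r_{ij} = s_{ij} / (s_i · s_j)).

Step 1 — column means:
  mean(A) = (3 + 5 + 7 + 2) / 4 = 17/4 = 4.25
  mean(B) = (5 + 7 + 7 + 8) / 4 = 27/4 = 6.75

Step 2 — sample variances and covariances s[i,j] = (1/(n-1)) · Σ_k (x_{k,i} - mean_i) · (x_{k,j} - mean_j), with n-1 = 3:
  s[A,A] = ((-1.25)·(-1.25) + (0.75)·(0.75) + (2.75)·(2.75) + (-2.25)·(-2.25)) / 3 = 14.75/3 = 4.9167
  s[A,B] = ((-1.25)·(-1.75) + (0.75)·(0.25) + (2.75)·(0.25) + (-2.25)·(1.25)) / 3 = 0.25/3 = 0.0833
  s[B,B] = ((-1.75)·(-1.75) + (0.25)·(0.25) + (0.25)·(0.25) + (1.25)·(1.25)) / 3 = 4.75/3 = 1.5833
  Sample standard deviations s_i = √(s[i,i]):
  s(A) = √(4.9167) = 2.2174
  s(B) = √(1.5833) = 1.2583

Step 3 — r_{ij} = s_{ij} / (s_i · s_j):
  r[A,A] = 1 (diagonal).
  r[A,B] = 0.0833 / (2.2174 · 1.2583) = 0.0833 / 2.7901 = 0.0299
  r[B,B] = 1 (diagonal).

R is symmetric with unit diagonal. Assembling:

R = [[1, 0.0299],
 [0.0299, 1]]


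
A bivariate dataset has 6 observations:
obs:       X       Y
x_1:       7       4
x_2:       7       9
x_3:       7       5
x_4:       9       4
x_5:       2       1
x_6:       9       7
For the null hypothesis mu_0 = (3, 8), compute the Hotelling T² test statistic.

Step 1 — sample mean vector:
  mean(X) = (7 + 7 + 7 + 9 + 2 + 9) / 6 = 41/6 = 6.8333
  mean(Y) = (4 + 9 + 5 + 4 + 1 + 7) / 6 = 30/6 = 5
  x̄ = (6.8333, 5),  deviation x̄ - mu_0 = (6.8333, 5) - (3, 8) = (3.8333, -3).

Step 2 — sample covariance matrix, S[i,j] = (1/(n-1)) · Σ_k (x_{k,i} - mean_i) · (x_{k,j} - mean_j), divisor n-1 = 5:
  S[X,X] = ((0.1667)·(0.1667) + (0.1667)·(0.1667) + (0.1667)·(0.1667) + (2.1667)·(2.1667) + (-4.8333)·(-4.8333) + (2.1667)·(2.1667)) / 5 = 32.8333/5 = 6.5667
  S[X,Y] = ((0.1667)·(-1) + (0.1667)·(4) + (0.1667)·(0) + (2.1667)·(-1) + (-4.8333)·(-4) + (2.1667)·(2)) / 5 = 22/5 = 4.4
  S[Y,Y] = ((-1)·(-1) + (4)·(4) + (0)·(0) + (-1)·(-1) + (-4)·(-4) + (2)·(2)) / 5 = 38/5 = 7.6
  S = [[6.5667, 4.4],
 [4.4, 7.6]].

Step 3 — invert S. det(S) = 6.5667·7.6 - (4.4)² = 30.5467.
  S^{-1} = (1/det) · [[d, -b], [-b, a]] = [[0.2488, -0.144],
 [-0.144, 0.215]].

Step 4 — quadratic form (x̄ - mu_0)^T · S^{-1} · (x̄ - mu_0):
  S^{-1} · (x̄ - mu_0) = (1.3859, -1.1971),
  (x̄ - mu_0)^T · [...] = (3.8333)·(1.3859) + (-3)·(-1.1971) = 8.9037.

Step 5 — scale by n: T² = 6 · 8.9037 = 53.4221.

T² ≈ 53.4221


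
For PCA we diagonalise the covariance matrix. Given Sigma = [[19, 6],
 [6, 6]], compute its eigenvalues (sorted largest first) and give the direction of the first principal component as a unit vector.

Step 1 — characteristic polynomial of 2×2 Sigma:
  det(Sigma - λI) = λ² - trace · λ + det = 0.
  trace = 19 + 6 = 25, det = 19·6 - (6)² = 78.
Step 2 — discriminant:
  Δ = trace² - 4·det = 625 - 312 = 313.
Step 3 — eigenvalues:
  λ = (trace ± √Δ)/2 = (25 ± 17.6918)/2,
  λ_1 = 21.3459,  λ_2 = 3.6541.

Step 4 — unit eigenvector for λ_1: solve (Sigma - λ_1 I)v = 0. First row:
  (19 - 21.3459)·v_x + (6)·v_y = 0, i.e. (-2.3459)·v_x + (6)·v_y = 0,
  so v ∝ (b, λ_1 - a) = (6, 2.3459) = u.
  ||u|| = √((6)² + (2.3459)²) = √(41.5033) ≈ 6.4423,
  v_1 = u/||u|| ≈ (0.9313, 0.3641) (||v_1|| = 1).

λ_1 = 21.3459,  λ_2 = 3.6541;  v_1 ≈ (0.9313, 0.3641)


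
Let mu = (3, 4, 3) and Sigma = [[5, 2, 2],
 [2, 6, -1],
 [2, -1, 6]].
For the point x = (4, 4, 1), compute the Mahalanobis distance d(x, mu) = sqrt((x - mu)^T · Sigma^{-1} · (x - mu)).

Step 1 — centre the observation: (x - mu) = (1, 0, -2).

Step 2 — invert Sigma (cofactor / det for 3×3, or solve directly):
  Sigma^{-1} = [[0.2941, -0.1176, -0.1176],
 [-0.1176, 0.2185, 0.0756],
 [-0.1176, 0.0756, 0.2185]].

Step 3 — form the quadratic (x - mu)^T · Sigma^{-1} · (x - mu):
  Sigma^{-1} · (x - mu) = (0.5294, -0.2689, -0.5546).
  (x - mu)^T · [Sigma^{-1} · (x - mu)] = (1)·(0.5294) + (0)·(-0.2689) + (-2)·(-0.5546) = 1.6387.

Step 4 — take square root: d = √(1.6387) ≈ 1.2801.

d(x, mu) = √(1.6387) ≈ 1.2801


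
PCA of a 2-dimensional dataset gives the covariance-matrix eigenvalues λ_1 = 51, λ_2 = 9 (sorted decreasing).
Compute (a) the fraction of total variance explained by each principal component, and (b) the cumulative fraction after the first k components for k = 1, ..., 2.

Step 1 — total variance = trace(Sigma) = Σ λ_i = 51 + 9 = 60.

Step 2 — fraction explained by component i = λ_i / Σ λ:
  PC1: 51/60 = 0.85
  PC2: 9/60 = 0.15

Step 3 — cumulative fraction after k components = (λ_1 + ... + λ_k) / Σ λ:
  k = 1: 51/60 = 0.85
  k = 2: (51 + 9)/60 = 60/60 = 1

Summary (fraction, with percent):

explained: PC1 0.85 (85%), PC2 0.15 (15%);  cumulative: 0.85, 1


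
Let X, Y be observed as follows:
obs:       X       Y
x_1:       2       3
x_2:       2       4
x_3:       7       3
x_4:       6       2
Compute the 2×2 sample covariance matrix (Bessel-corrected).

Step 1 — column means:
  mean(X) = (2 + 2 + 7 + 6) / 4 = 17/4 = 4.25
  mean(Y) = (3 + 4 + 3 + 2) / 4 = 12/4 = 3

Step 2 — sample covariance S[i,j] = (1/(n-1)) · Σ_k (x_{k,i} - mean_i) · (x_{k,j} - mean_j), with n-1 = 3.
  S[X,X] = ((-2.25)·(-2.25) + (-2.25)·(-2.25) + (2.75)·(2.75) + (1.75)·(1.75)) / 3 = 20.75/3 = 6.9167
  S[X,Y] = ((-2.25)·(0) + (-2.25)·(1) + (2.75)·(0) + (1.75)·(-1)) / 3 = -4/3 = -1.3333
  S[Y,Y] = ((0)·(0) + (1)·(1) + (0)·(0) + (-1)·(-1)) / 3 = 2/3 = 0.6667

S is symmetric (S[j,i] = S[i,j]). Assembling:

S = [[6.9167, -1.3333],
 [-1.3333, 0.6667]]


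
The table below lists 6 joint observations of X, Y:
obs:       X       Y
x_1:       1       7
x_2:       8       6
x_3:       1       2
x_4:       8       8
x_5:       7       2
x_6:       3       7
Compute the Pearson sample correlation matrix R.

Step 1 — column means:
  mean(X) = (1 + 8 + 1 + 8 + 7 + 3) / 6 = 28/6 = 4.6667
  mean(Y) = (7 + 6 + 2 + 8 + 2 + 7) / 6 = 32/6 = 5.3333

Step 2 — sample variances and covariances s[i,j] = (1/(n-1)) · Σ_k (x_{k,i} - mean_i) · (x_{k,j} - mean_j), with n-1 = 5:
  s[X,X] = ((-3.6667)·(-3.6667) + (3.3333)·(3.3333) + (-3.6667)·(-3.6667) + (3.3333)·(3.3333) + (2.3333)·(2.3333) + (-1.6667)·(-1.6667)) / 5 = 57.3333/5 = 11.4667
  s[X,Y] = ((-3.6667)·(1.6667) + (3.3333)·(0.6667) + (-3.6667)·(-3.3333) + (3.3333)·(2.6667) + (2.3333)·(-3.3333) + (-1.6667)·(1.6667)) / 5 = 6.6667/5 = 1.3333
  s[Y,Y] = ((1.6667)·(1.6667) + (0.6667)·(0.6667) + (-3.3333)·(-3.3333) + (2.6667)·(2.6667) + (-3.3333)·(-3.3333) + (1.6667)·(1.6667)) / 5 = 35.3333/5 = 7.0667
  Sample standard deviations s_i = √(s[i,i]):
  s(X) = √(11.4667) = 3.3862
  s(Y) = √(7.0667) = 2.6583

Step 3 — r_{ij} = s_{ij} / (s_i · s_j):
  r[X,X] = 1 (diagonal).
  r[X,Y] = 1.3333 / (3.3862 · 2.6583) = 1.3333 / 9.0017 = 0.1481
  r[Y,Y] = 1 (diagonal).

R is symmetric with unit diagonal. Assembling:

R = [[1, 0.1481],
 [0.1481, 1]]


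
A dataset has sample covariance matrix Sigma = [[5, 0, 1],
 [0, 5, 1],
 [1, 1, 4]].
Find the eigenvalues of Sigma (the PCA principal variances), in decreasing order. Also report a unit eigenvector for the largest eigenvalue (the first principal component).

Step 1 — characteristic polynomial p(λ) = det(λI - Sigma) = λ³ - tr·λ² + c_1·λ - det, where tr = trace, c_1 = sum of the principal 2×2 minors, det = det(Sigma):
  tr = 5 + 5 + 4 = 14,
  c_1 = (5·5 - (0)²) + (5·4 - (1)²) + (5·4 - (1)²) = 25 + 19 + 19 = 63,
  det = 5·(5·4 - (1)²) - (0)·((0)·4 - (1)·(1)) + (1)·((0)·(1) - 5·(1)) = 5·(19) - (0)·(-1) + (1)·(-5) = 90.
  So p(λ) = λ³ - 14λ² + 63λ - 90.
Step 2 — look for an integer root (rational root theorem: any rational root is an integer divisor of 90). Testing λ = 3:
  p(3) = 27 - 126 + 189 - 90 = 0  ✓
  Dividing out (λ - 3): p(λ) = (λ - 3)(λ² - 11λ + 30).
Step 3 — remaining eigenvalues from the quadratic λ² - 11λ + 30 = 0:
  Δ = 11² - 4·30 = 121 - 120 = 1,  λ = (11 ± √1)/2 = (11 ± 1)/2 = 6 or 5.
  Sorted: λ_1 = 6,  λ_2 = 5,  λ_3 = 3  (check: sum = 14 = tr ✓).

Step 4 — unit eigenvector for λ_1 = 6: v spans the null space of (Sigma - λ_1 I), whose rows are
  r_1 = (-1, 0, 1),  r_2 = (0, -1, 1),  r_3 = (1, 1, -2).
  v is orthogonal to every row, so take v ∝ r_1 × r_2 = ((0)·(1) - (1)·(-1), (1)·(0) - (-1)·(1), (-1)·(-1) - (0)·(0)) = (1, 1, 1).
  Let u = (1, 1, 1).
  ||u|| = √((1)² + (1)² + (1)²) = √(3) ≈ 1.7321,  v_1 = u/||u|| ≈ (0.5774, 0.5774, 0.5774) (||v_1|| = 1).

λ_1 = 6,  λ_2 = 5,  λ_3 = 3;  v_1 ≈ (0.5774, 0.5774, 0.5774)


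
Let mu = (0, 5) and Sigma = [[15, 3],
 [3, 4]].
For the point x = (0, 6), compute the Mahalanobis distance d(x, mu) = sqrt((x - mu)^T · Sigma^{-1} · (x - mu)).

Step 1 — centre the observation: (x - mu) = (0, 1).

Step 2 — invert Sigma. det(Sigma) = 15·4 - (3)² = 51.
  Sigma^{-1} = (1/det) · [[d, -b], [-b, a]] = [[0.0784, -0.0588],
 [-0.0588, 0.2941]].

Step 3 — form the quadratic (x - mu)^T · Sigma^{-1} · (x - mu):
  Sigma^{-1} · (x - mu) = (-0.0588, 0.2941).
  (x - mu)^T · [Sigma^{-1} · (x - mu)] = (0)·(-0.0588) + (1)·(0.2941) = 0.2941.

Step 4 — take square root: d = √(0.2941) ≈ 0.5423.

d(x, mu) = √(0.2941) ≈ 0.5423


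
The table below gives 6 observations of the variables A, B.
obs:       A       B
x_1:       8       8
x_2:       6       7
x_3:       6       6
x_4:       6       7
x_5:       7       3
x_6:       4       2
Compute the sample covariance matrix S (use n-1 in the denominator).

Step 1 — column means:
  mean(A) = (8 + 6 + 6 + 6 + 7 + 4) / 6 = 37/6 = 6.1667
  mean(B) = (8 + 7 + 6 + 7 + 3 + 2) / 6 = 33/6 = 5.5

Step 2 — sample covariance S[i,j] = (1/(n-1)) · Σ_k (x_{k,i} - mean_i) · (x_{k,j} - mean_j), with n-1 = 5.
  S[A,A] = ((1.8333)·(1.8333) + (-0.1667)·(-0.1667) + (-0.1667)·(-0.1667) + (-0.1667)·(-0.1667) + (0.8333)·(0.8333) + (-2.1667)·(-2.1667)) / 5 = 8.8333/5 = 1.7667
  S[A,B] = ((1.8333)·(2.5) + (-0.1667)·(1.5) + (-0.1667)·(0.5) + (-0.1667)·(1.5) + (0.8333)·(-2.5) + (-2.1667)·(-3.5)) / 5 = 9.5/5 = 1.9
  S[B,B] = ((2.5)·(2.5) + (1.5)·(1.5) + (0.5)·(0.5) + (1.5)·(1.5) + (-2.5)·(-2.5) + (-3.5)·(-3.5)) / 5 = 29.5/5 = 5.9

S is symmetric (S[j,i] = S[i,j]). Assembling:

S = [[1.7667, 1.9],
 [1.9, 5.9]]


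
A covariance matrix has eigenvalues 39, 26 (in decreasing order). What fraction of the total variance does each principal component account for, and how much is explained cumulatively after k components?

Step 1 — total variance = trace(Sigma) = Σ λ_i = 39 + 26 = 65.

Step 2 — fraction explained by component i = λ_i / Σ λ:
  PC1: 39/65 = 0.6
  PC2: 26/65 = 0.4

Step 3 — cumulative fraction after k components = (λ_1 + ... + λ_k) / Σ λ:
  k = 1: 39/65 = 0.6
  k = 2: (39 + 26)/65 = 65/65 = 1

Summary (fraction, with percent):

explained: PC1 0.6 (60%), PC2 0.4 (40%);  cumulative: 0.6, 1


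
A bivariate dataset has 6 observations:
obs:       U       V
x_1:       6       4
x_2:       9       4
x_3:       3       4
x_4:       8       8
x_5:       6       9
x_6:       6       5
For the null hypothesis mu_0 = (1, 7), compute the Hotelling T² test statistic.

Step 1 — sample mean vector:
  mean(U) = (6 + 9 + 3 + 8 + 6 + 6) / 6 = 38/6 = 6.3333
  mean(V) = (4 + 4 + 4 + 8 + 9 + 5) / 6 = 34/6 = 5.6667
  x̄ = (6.3333, 5.6667),  deviation x̄ - mu_0 = (6.3333, 5.6667) - (1, 7) = (5.3333, -1.3333).

Step 2 — sample covariance matrix, S[i,j] = (1/(n-1)) · Σ_k (x_{k,i} - mean_i) · (x_{k,j} - mean_j), divisor n-1 = 5:
  S[U,U] = ((-0.3333)·(-0.3333) + (2.6667)·(2.6667) + (-3.3333)·(-3.3333) + (1.6667)·(1.6667) + (-0.3333)·(-0.3333) + (-0.3333)·(-0.3333)) / 5 = 21.3333/5 = 4.2667
  S[U,V] = ((-0.3333)·(-1.6667) + (2.6667)·(-1.6667) + (-3.3333)·(-1.6667) + (1.6667)·(2.3333) + (-0.3333)·(3.3333) + (-0.3333)·(-0.6667)) / 5 = 4.6667/5 = 0.9333
  S[V,V] = ((-1.6667)·(-1.6667) + (-1.6667)·(-1.6667) + (-1.6667)·(-1.6667) + (2.3333)·(2.3333) + (3.3333)·(3.3333) + (-0.6667)·(-0.6667)) / 5 = 25.3333/5 = 5.0667
  S = [[4.2667, 0.9333],
 [0.9333, 5.0667]].

Step 3 — invert S. det(S) = 4.2667·5.0667 - (0.9333)² = 20.7467.
  S^{-1} = (1/det) · [[d, -b], [-b, a]] = [[0.2442, -0.045],
 [-0.045, 0.2057]].

Step 4 — quadratic form (x̄ - mu_0)^T · S^{-1} · (x̄ - mu_0):
  S^{-1} · (x̄ - mu_0) = (1.3625, -0.5141),
  (x̄ - mu_0)^T · [...] = (5.3333)·(1.3625) + (-1.3333)·(-0.5141) = 7.952.

Step 5 — scale by n: T² = 6 · 7.952 = 47.7121.

T² ≈ 47.7121


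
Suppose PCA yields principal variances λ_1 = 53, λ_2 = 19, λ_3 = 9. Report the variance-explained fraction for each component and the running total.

Step 1 — total variance = trace(Sigma) = Σ λ_i = 53 + 19 + 9 = 81.

Step 2 — fraction explained by component i = λ_i / Σ λ:
  PC1: 53/81 = 0.6543
  PC2: 19/81 = 0.2346
  PC3: 9/81 = 0.1111

Step 3 — cumulative fraction after k components = (λ_1 + ... + λ_k) / Σ λ:
  k = 1: 53/81 = 0.6543
  k = 2: (53 + 19)/81 = 72/81 = 0.8889
  k = 3: (53 + 19 + 9)/81 = 81/81 = 1

Summary (fraction, with percent):

explained: PC1 0.6543 (65.43%), PC2 0.2346 (23.46%), PC3 0.1111 (11.11%);  cumulative: 0.6543, 0.8889, 1


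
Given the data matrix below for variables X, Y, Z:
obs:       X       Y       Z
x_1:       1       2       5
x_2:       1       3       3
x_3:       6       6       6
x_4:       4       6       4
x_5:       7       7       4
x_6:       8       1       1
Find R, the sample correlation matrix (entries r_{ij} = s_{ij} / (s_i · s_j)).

Step 1 — column means:
  mean(X) = (1 + 1 + 6 + 4 + 7 + 8) / 6 = 27/6 = 4.5
  mean(Y) = (2 + 3 + 6 + 6 + 7 + 1) / 6 = 25/6 = 4.1667
  mean(Z) = (5 + 3 + 6 + 4 + 4 + 1) / 6 = 23/6 = 3.8333

Step 2 — sample variances and covariances s[i,j] = (1/(n-1)) · Σ_k (x_{k,i} - mean_i) · (x_{k,j} - mean_j), with n-1 = 5:
  s[X,X] = ((-3.5)·(-3.5) + (-3.5)·(-3.5) + (1.5)·(1.5) + (-0.5)·(-0.5) + (2.5)·(2.5) + (3.5)·(3.5)) / 5 = 45.5/5 = 9.1
  s[X,Y] = ((-3.5)·(-2.1667) + (-3.5)·(-1.1667) + (1.5)·(1.8333) + (-0.5)·(1.8333) + (2.5)·(2.8333) + (3.5)·(-3.1667)) / 5 = 9.5/5 = 1.9
  s[X,Z] = ((-3.5)·(1.1667) + (-3.5)·(-0.8333) + (1.5)·(2.1667) + (-0.5)·(0.1667) + (2.5)·(0.1667) + (3.5)·(-2.8333)) / 5 = -7.5/5 = -1.5
  s[Y,Y] = ((-2.1667)·(-2.1667) + (-1.1667)·(-1.1667) + (1.8333)·(1.8333) + (1.8333)·(1.8333) + (2.8333)·(2.8333) + (-3.1667)·(-3.1667)) / 5 = 30.8333/5 = 6.1667
  s[Y,Z] = ((-2.1667)·(1.1667) + (-1.1667)·(-0.8333) + (1.8333)·(2.1667) + (1.8333)·(0.1667) + (2.8333)·(0.1667) + (-3.1667)·(-2.8333)) / 5 = 12.1667/5 = 2.4333
  s[Z,Z] = ((1.1667)·(1.1667) + (-0.8333)·(-0.8333) + (2.1667)·(2.1667) + (0.1667)·(0.1667) + (0.1667)·(0.1667) + (-2.8333)·(-2.8333)) / 5 = 14.8333/5 = 2.9667
  Sample standard deviations s_i = √(s[i,i]):
  s(X) = √(9.1) = 3.0166
  s(Y) = √(6.1667) = 2.4833
  s(Z) = √(2.9667) = 1.7224

Step 3 — r_{ij} = s_{ij} / (s_i · s_j):
  r[X,X] = 1 (diagonal).
  r[X,Y] = 1.9 / (3.0166 · 2.4833) = 1.9 / 7.4911 = 0.2536
  r[X,Z] = -1.5 / (3.0166 · 1.7224) = -1.5 / 5.1958 = -0.2887
  r[Y,Y] = 1 (diagonal).
  r[Y,Z] = 2.4333 / (2.4833 · 1.7224) = 2.4333 / 4.2772 = 0.5689
  r[Z,Z] = 1 (diagonal).

R is symmetric with unit diagonal. Assembling:

R = [[1, 0.2536, -0.2887],
 [0.2536, 1, 0.5689],
 [-0.2887, 0.5689, 1]]


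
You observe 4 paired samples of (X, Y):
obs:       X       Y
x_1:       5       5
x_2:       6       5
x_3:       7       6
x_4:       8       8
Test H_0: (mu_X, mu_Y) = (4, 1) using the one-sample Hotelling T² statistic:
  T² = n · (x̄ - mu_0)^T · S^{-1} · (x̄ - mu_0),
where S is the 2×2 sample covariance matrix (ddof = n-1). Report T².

Step 1 — sample mean vector:
  mean(X) = (5 + 6 + 7 + 8) / 4 = 26/4 = 6.5
  mean(Y) = (5 + 5 + 6 + 8) / 4 = 24/4 = 6
  x̄ = (6.5, 6),  deviation x̄ - mu_0 = (6.5, 6) - (4, 1) = (2.5, 5).

Step 2 — sample covariance matrix, S[i,j] = (1/(n-1)) · Σ_k (x_{k,i} - mean_i) · (x_{k,j} - mean_j), divisor n-1 = 3:
  S[X,X] = ((-1.5)·(-1.5) + (-0.5)·(-0.5) + (0.5)·(0.5) + (1.5)·(1.5)) / 3 = 5/3 = 1.6667
  S[X,Y] = ((-1.5)·(-1) + (-0.5)·(-1) + (0.5)·(0) + (1.5)·(2)) / 3 = 5/3 = 1.6667
  S[Y,Y] = ((-1)·(-1) + (-1)·(-1) + (0)·(0) + (2)·(2)) / 3 = 6/3 = 2
  S = [[1.6667, 1.6667],
 [1.6667, 2]].

Step 3 — invert S. det(S) = 1.6667·2 - (1.6667)² = 0.5556.
  S^{-1} = (1/det) · [[d, -b], [-b, a]] = [[3.6, -3],
 [-3, 3]].

Step 4 — quadratic form (x̄ - mu_0)^T · S^{-1} · (x̄ - mu_0):
  S^{-1} · (x̄ - mu_0) = (-6, 7.5),
  (x̄ - mu_0)^T · [...] = (2.5)·(-6) + (5)·(7.5) = 22.5.

Step 5 — scale by n: T² = 4 · 22.5 = 90.

T² ≈ 90


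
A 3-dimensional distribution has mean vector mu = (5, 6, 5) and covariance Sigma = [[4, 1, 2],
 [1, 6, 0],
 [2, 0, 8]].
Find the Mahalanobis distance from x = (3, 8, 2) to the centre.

Step 1 — centre the observation: (x - mu) = (-2, 2, -3).

Step 2 — invert Sigma (cofactor / det for 3×3, or solve directly):
  Sigma^{-1} = [[0.3, -0.05, -0.075],
 [-0.05, 0.175, 0.0125],
 [-0.075, 0.0125, 0.1438]].

Step 3 — form the quadratic (x - mu)^T · Sigma^{-1} · (x - mu):
  Sigma^{-1} · (x - mu) = (-0.475, 0.4125, -0.2562).
  (x - mu)^T · [Sigma^{-1} · (x - mu)] = (-2)·(-0.475) + (2)·(0.4125) + (-3)·(-0.2562) = 2.5438.

Step 4 — take square root: d = √(2.5438) ≈ 1.5949.

d(x, mu) = √(2.5438) ≈ 1.5949


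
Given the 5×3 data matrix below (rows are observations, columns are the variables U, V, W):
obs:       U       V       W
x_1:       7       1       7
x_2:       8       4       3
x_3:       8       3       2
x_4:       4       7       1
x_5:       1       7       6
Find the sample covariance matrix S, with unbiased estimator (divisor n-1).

Step 1 — column means:
  mean(U) = (7 + 8 + 8 + 4 + 1) / 5 = 28/5 = 5.6
  mean(V) = (1 + 4 + 3 + 7 + 7) / 5 = 22/5 = 4.4
  mean(W) = (7 + 3 + 2 + 1 + 6) / 5 = 19/5 = 3.8

Step 2 — sample covariance S[i,j] = (1/(n-1)) · Σ_k (x_{k,i} - mean_i) · (x_{k,j} - mean_j), with n-1 = 4.
  S[U,U] = ((1.4)·(1.4) + (2.4)·(2.4) + (2.4)·(2.4) + (-1.6)·(-1.6) + (-4.6)·(-4.6)) / 4 = 37.2/4 = 9.3
  S[U,V] = ((1.4)·(-3.4) + (2.4)·(-0.4) + (2.4)·(-1.4) + (-1.6)·(2.6) + (-4.6)·(2.6)) / 4 = -25.2/4 = -6.3
  S[U,W] = ((1.4)·(3.2) + (2.4)·(-0.8) + (2.4)·(-1.8) + (-1.6)·(-2.8) + (-4.6)·(2.2)) / 4 = -7.4/4 = -1.85
  S[V,V] = ((-3.4)·(-3.4) + (-0.4)·(-0.4) + (-1.4)·(-1.4) + (2.6)·(2.6) + (2.6)·(2.6)) / 4 = 27.2/4 = 6.8
  S[V,W] = ((-3.4)·(3.2) + (-0.4)·(-0.8) + (-1.4)·(-1.8) + (2.6)·(-2.8) + (2.6)·(2.2)) / 4 = -9.6/4 = -2.4
  S[W,W] = ((3.2)·(3.2) + (-0.8)·(-0.8) + (-1.8)·(-1.8) + (-2.8)·(-2.8) + (2.2)·(2.2)) / 4 = 26.8/4 = 6.7

S is symmetric (S[j,i] = S[i,j]). Assembling:

S = [[9.3, -6.3, -1.85],
 [-6.3, 6.8, -2.4],
 [-1.85, -2.4, 6.7]]


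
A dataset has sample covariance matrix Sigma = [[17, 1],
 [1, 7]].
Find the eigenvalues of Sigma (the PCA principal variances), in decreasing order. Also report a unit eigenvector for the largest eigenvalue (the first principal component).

Step 1 — characteristic polynomial of 2×2 Sigma:
  det(Sigma - λI) = λ² - trace · λ + det = 0.
  trace = 17 + 7 = 24, det = 17·7 - (1)² = 118.
Step 2 — discriminant:
  Δ = trace² - 4·det = 576 - 472 = 104.
Step 3 — eigenvalues:
  λ = (trace ± √Δ)/2 = (24 ± 10.198)/2,
  λ_1 = 17.099,  λ_2 = 6.901.

Step 4 — unit eigenvector for λ_1: solve (Sigma - λ_1 I)v = 0. First row:
  (17 - 17.099)·v_x + (1)·v_y = 0, i.e. (-0.099)·v_x + (1)·v_y = 0,
  so v ∝ (b, λ_1 - a) = (1, 0.099) = u.
  ||u|| = √((1)² + (0.099)²) = √(1.0098) ≈ 1.0049,
  v_1 = u/||u|| ≈ (0.9951, 0.0985) (||v_1|| = 1).

λ_1 = 17.099,  λ_2 = 6.901;  v_1 ≈ (0.9951, 0.0985)


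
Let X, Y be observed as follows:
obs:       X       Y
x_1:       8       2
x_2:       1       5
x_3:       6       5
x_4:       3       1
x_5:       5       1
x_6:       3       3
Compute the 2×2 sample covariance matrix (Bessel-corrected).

Step 1 — column means:
  mean(X) = (8 + 1 + 6 + 3 + 5 + 3) / 6 = 26/6 = 4.3333
  mean(Y) = (2 + 5 + 5 + 1 + 1 + 3) / 6 = 17/6 = 2.8333

Step 2 — sample covariance S[i,j] = (1/(n-1)) · Σ_k (x_{k,i} - mean_i) · (x_{k,j} - mean_j), with n-1 = 5.
  S[X,X] = ((3.6667)·(3.6667) + (-3.3333)·(-3.3333) + (1.6667)·(1.6667) + (-1.3333)·(-1.3333) + (0.6667)·(0.6667) + (-1.3333)·(-1.3333)) / 5 = 31.3333/5 = 6.2667
  S[X,Y] = ((3.6667)·(-0.8333) + (-3.3333)·(2.1667) + (1.6667)·(2.1667) + (-1.3333)·(-1.8333) + (0.6667)·(-1.8333) + (-1.3333)·(0.1667)) / 5 = -5.6667/5 = -1.1333
  S[Y,Y] = ((-0.8333)·(-0.8333) + (2.1667)·(2.1667) + (2.1667)·(2.1667) + (-1.8333)·(-1.8333) + (-1.8333)·(-1.8333) + (0.1667)·(0.1667)) / 5 = 16.8333/5 = 3.3667

S is symmetric (S[j,i] = S[i,j]). Assembling:

S = [[6.2667, -1.1333],
 [-1.1333, 3.3667]]


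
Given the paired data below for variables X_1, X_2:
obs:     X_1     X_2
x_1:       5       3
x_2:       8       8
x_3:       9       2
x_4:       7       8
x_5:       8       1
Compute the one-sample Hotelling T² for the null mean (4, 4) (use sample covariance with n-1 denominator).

Step 1 — sample mean vector:
  mean(X_1) = (5 + 8 + 9 + 7 + 8) / 5 = 37/5 = 7.4
  mean(X_2) = (3 + 8 + 2 + 8 + 1) / 5 = 22/5 = 4.4
  x̄ = (7.4, 4.4),  deviation x̄ - mu_0 = (7.4, 4.4) - (4, 4) = (3.4, 0.4).

Step 2 — sample covariance matrix, S[i,j] = (1/(n-1)) · Σ_k (x_{k,i} - mean_i) · (x_{k,j} - mean_j), divisor n-1 = 4:
  S[X_1,X_1] = ((-2.4)·(-2.4) + (0.6)·(0.6) + (1.6)·(1.6) + (-0.4)·(-0.4) + (0.6)·(0.6)) / 4 = 9.2/4 = 2.3
  S[X_1,X_2] = ((-2.4)·(-1.4) + (0.6)·(3.6) + (1.6)·(-2.4) + (-0.4)·(3.6) + (0.6)·(-3.4)) / 4 = -1.8/4 = -0.45
  S[X_2,X_2] = ((-1.4)·(-1.4) + (3.6)·(3.6) + (-2.4)·(-2.4) + (3.6)·(3.6) + (-3.4)·(-3.4)) / 4 = 45.2/4 = 11.3
  S = [[2.3, -0.45],
 [-0.45, 11.3]].

Step 3 — invert S. det(S) = 2.3·11.3 - (-0.45)² = 25.7875.
  S^{-1} = (1/det) · [[d, -b], [-b, a]] = [[0.4382, 0.0175],
 [0.0175, 0.0892]].

Step 4 — quadratic form (x̄ - mu_0)^T · S^{-1} · (x̄ - mu_0):
  S^{-1} · (x̄ - mu_0) = (1.4968, 0.095),
  (x̄ - mu_0)^T · [...] = (3.4)·(1.4968) + (0.4)·(0.095) = 5.1273.

Step 5 — scale by n: T² = 5 · 5.1273 = 25.6365.

T² ≈ 25.6365


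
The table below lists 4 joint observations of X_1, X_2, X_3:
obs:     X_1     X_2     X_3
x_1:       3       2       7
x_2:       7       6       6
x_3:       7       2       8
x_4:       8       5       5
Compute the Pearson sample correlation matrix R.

Step 1 — column means:
  mean(X_1) = (3 + 7 + 7 + 8) / 4 = 25/4 = 6.25
  mean(X_2) = (2 + 6 + 2 + 5) / 4 = 15/4 = 3.75
  mean(X_3) = (7 + 6 + 8 + 5) / 4 = 26/4 = 6.5

Step 2 — sample variances and covariances s[i,j] = (1/(n-1)) · Σ_k (x_{k,i} - mean_i) · (x_{k,j} - mean_j), with n-1 = 3:
  s[X_1,X_1] = ((-3.25)·(-3.25) + (0.75)·(0.75) + (0.75)·(0.75) + (1.75)·(1.75)) / 3 = 14.75/3 = 4.9167
  s[X_1,X_2] = ((-3.25)·(-1.75) + (0.75)·(2.25) + (0.75)·(-1.75) + (1.75)·(1.25)) / 3 = 8.25/3 = 2.75
  s[X_1,X_3] = ((-3.25)·(0.5) + (0.75)·(-0.5) + (0.75)·(1.5) + (1.75)·(-1.5)) / 3 = -3.5/3 = -1.1667
  s[X_2,X_2] = ((-1.75)·(-1.75) + (2.25)·(2.25) + (-1.75)·(-1.75) + (1.25)·(1.25)) / 3 = 12.75/3 = 4.25
  s[X_2,X_3] = ((-1.75)·(0.5) + (2.25)·(-0.5) + (-1.75)·(1.5) + (1.25)·(-1.5)) / 3 = -6.5/3 = -2.1667
  s[X_3,X_3] = ((0.5)·(0.5) + (-0.5)·(-0.5) + (1.5)·(1.5) + (-1.5)·(-1.5)) / 3 = 5/3 = 1.6667
  Sample standard deviations s_i = √(s[i,i]):
  s(X_1) = √(4.9167) = 2.2174
  s(X_2) = √(4.25) = 2.0616
  s(X_3) = √(1.6667) = 1.291

Step 3 — r_{ij} = s_{ij} / (s_i · s_j):
  r[X_1,X_1] = 1 (diagonal).
  r[X_1,X_2] = 2.75 / (2.2174 · 2.0616) = 2.75 / 4.5712 = 0.6016
  r[X_1,X_3] = -1.1667 / (2.2174 · 1.291) = -1.1667 / 2.8626 = -0.4076
  r[X_2,X_2] = 1 (diagonal).
  r[X_2,X_3] = -2.1667 / (2.0616 · 1.291) = -2.1667 / 2.6615 = -0.8141
  r[X_3,X_3] = 1 (diagonal).

R is symmetric with unit diagonal. Assembling:

R = [[1, 0.6016, -0.4076],
 [0.6016, 1, -0.8141],
 [-0.4076, -0.8141, 1]]
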